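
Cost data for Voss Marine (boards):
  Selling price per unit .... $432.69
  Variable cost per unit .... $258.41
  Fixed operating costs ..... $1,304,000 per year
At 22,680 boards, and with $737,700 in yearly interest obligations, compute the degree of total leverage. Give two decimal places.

2.07

At 22,680 units, contribution = 22,680 × $174.28 = $3,952,670.40.
EBIT = $3,952,670.40 − $1,304,000 = $2,648,670.40. Interest = $737,700.00.
DOL = $3,952,670.40 ÷ $2,648,670.40 = 1.4923; DFL = $2,648,670.40 ÷ $1,910,970.40 = 1.3860.
Combined leverage = 1.4923 × 1.3860 = 2.0683.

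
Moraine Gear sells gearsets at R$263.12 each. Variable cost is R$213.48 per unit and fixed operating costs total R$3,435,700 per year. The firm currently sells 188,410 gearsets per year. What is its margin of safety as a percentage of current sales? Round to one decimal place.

Unit CM = price − variable cost = R$263.12 − R$213.48 = R$49.64. Break-even units = R$3,435,700 ÷ R$49.64 = 69,212.33; break-even revenue = 69,212.33 × R$263.12 = R$18,211,147.95.
Actual sales revenue = 188,410 × R$263.12 = R$49,574,439.20.
Margin of safety = (R$49,574,439.20 − R$18,211,147.95) ÷ R$49,574,439.20 = 63.3%.

63.3%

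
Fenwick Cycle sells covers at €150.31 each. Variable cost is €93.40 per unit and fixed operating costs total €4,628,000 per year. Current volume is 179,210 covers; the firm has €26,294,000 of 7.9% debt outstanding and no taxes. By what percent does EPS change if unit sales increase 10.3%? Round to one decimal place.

+30.1%

Total contribution margin = 179,210 × €56.91 = €10,198,841.10.
Subtracting fixed costs: EBIT = €10,198,841.10 − €4,628,000 = €5,570,841.10.
Interest = €2,077,226.00, so EBIT − I = €3,493,615.10.
Degree of combined leverage = contribution ÷ (EBIT − I) = €10,198,841.10 ÷ €3,493,615.10 = 2.9193.
%ΔEPS = DCL × %ΔSales = 2.9193 × +10.3% = +30.1%.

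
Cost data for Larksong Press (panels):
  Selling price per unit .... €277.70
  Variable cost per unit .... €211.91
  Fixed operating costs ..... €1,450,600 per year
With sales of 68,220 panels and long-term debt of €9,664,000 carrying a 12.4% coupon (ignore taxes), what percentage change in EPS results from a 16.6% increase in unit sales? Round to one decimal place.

+40.5%

Contribution at this volume is 68,220 × €65.79 = €4,488,193.80.
Operating income = contribution − fixed costs = €4,488,193.80 − €1,450,600 = €3,037,593.80.
Interest = €1,198,336.00, so EBIT − I = €1,839,257.80.
Degree of combined leverage = contribution ÷ (EBIT − I) = €4,488,193.80 ÷ €1,839,257.80 = 2.4402.
EPS therefore changes by 2.4402 × (+16.6%) = +40.5%.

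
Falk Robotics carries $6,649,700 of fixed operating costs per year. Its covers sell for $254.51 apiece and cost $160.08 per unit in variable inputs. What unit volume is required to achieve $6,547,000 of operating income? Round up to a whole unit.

139,752 covers

Unit CM = price − variable cost = $254.51 − $160.08 = $94.43.
Need Q such that Q × $94.43 − $6,649,700 = $6,547,000, i.e. Q = $13,196,700 / $94.43 = 139,751.14 → 139,752.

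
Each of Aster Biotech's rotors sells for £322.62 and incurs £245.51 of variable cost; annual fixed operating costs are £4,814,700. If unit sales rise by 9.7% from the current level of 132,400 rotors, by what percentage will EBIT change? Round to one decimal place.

At 132,400 units, contribution = 132,400 × £77.11 = £10,209,364.00.
Operating income = contribution − fixed costs = £10,209,364.00 − £4,814,700 = £5,394,664.00.
Degree of operating leverage = £10,209,364.00 / £5,394,664.00 = 1.8925.
%ΔEBIT = DOL × %ΔSales = 1.8925 × +9.7% = +18.4%.

+18.4%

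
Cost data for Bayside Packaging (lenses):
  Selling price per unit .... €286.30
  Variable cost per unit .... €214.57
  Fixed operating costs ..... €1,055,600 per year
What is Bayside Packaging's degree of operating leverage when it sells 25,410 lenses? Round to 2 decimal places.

2.38

At 25,410 units, contribution = 25,410 × €71.73 = €1,822,659.30.
Operating income = contribution − fixed costs = €1,822,659.30 − €1,055,600 = €767,059.30.
DOL = contribution ÷ EBIT = €1,822,659.30 ÷ €767,059.30 = 2.3762.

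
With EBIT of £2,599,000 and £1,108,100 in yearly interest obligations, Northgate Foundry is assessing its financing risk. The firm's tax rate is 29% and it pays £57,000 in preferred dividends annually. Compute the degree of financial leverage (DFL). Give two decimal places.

Annual interest charges come to £1,108,100.00.
Preferred dividends grossed up pre-tax: £57,000 / (1 − 0.29) = £80,281.69.
DFL = EBIT ÷ [EBIT − I − D_p/(1−t)] = £2,599,000 ÷ [£2,599,000 − £1,108,100.00 − £80,281.69] = £2,599,000 ÷ £1,410,618.31 = 1.8425.

1.84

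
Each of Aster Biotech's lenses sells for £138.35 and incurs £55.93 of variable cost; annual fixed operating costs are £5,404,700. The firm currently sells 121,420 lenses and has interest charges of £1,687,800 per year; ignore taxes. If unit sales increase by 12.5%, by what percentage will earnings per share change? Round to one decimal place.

+42.9%

Total contribution margin = 121,420 × £82.42 = £10,007,436.40.
EBIT = £10,007,436.40 − £5,404,700 = £4,602,736.40.
After interest of £1,687,800.00, pre-tax earnings = £2,914,936.40.
DCL = total CM / (EBIT − I) = £10,007,436.40 / £2,914,936.40 = 3.4332.
EPS therefore changes by 3.4332 × (+12.5%) = +42.9%.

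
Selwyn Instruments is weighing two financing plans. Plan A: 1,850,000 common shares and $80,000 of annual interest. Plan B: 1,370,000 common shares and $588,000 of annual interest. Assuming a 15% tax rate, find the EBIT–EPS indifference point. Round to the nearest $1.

Set EPS_A = EPS_B: (EBIT − $80,000)(1 − 0.15) ÷ 1,850,000 = (EBIT − $588,000)(1 − 0.15) ÷ 1,370,000.
The (1 − t) factor cancels: (EBIT − 80,000) × 1,370,000 = (EBIT − 588,000) × 1,850,000.
Solving, EBIT = (588,000·1,850,000 − 80,000·1,370,000) / (1,850,000 − 1,370,000) = 978,200,000,000 / 480,000 = 2,037,916.67.

$2,037,917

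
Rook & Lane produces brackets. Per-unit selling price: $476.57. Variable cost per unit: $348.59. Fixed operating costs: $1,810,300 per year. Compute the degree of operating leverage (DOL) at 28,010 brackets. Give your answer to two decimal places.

At 28,010 units, contribution = 28,010 × $127.98 = $3,584,719.80.
EBIT = $3,584,719.80 − $1,810,300 = $1,774,419.80.
DOL = contribution ÷ EBIT = $3,584,719.80 ÷ $1,774,419.80 = 2.0202.

2.02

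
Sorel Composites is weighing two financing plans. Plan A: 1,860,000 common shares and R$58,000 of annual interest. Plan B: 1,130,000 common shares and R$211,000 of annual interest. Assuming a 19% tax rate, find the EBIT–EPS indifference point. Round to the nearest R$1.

At indifference, (EBIT − 58,000)(1 − t)/1,860,000 = (EBIT − 211,000)(1 − t)/1,130,000.
Cancelling (1 − t) and cross-multiplying: 1,130,000·(EBIT − 58,000) = 1,860,000·(EBIT − 211,000).
EBIT × (1,860,000 − 1,130,000) = 211,000 × 1,860,000 − 58,000 × 1,130,000 = 326,920,000,000, so EBIT = 326,920,000,000 ÷ 730,000 = 447,835.62.

R$447,836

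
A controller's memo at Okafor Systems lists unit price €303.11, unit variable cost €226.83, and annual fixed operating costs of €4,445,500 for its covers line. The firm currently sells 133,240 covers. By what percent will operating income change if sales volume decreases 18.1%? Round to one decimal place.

-32.2%

Total contribution margin = 133,240 × €76.28 = €10,163,547.20.
Operating income = contribution − fixed costs = €10,163,547.20 − €4,445,500 = €5,718,047.20.
DOL = contribution ÷ EBIT = €10,163,547.20 ÷ €5,718,047.20 = 1.7775.
Operating income changes by 1.7775 × -18.1% = -32.2%.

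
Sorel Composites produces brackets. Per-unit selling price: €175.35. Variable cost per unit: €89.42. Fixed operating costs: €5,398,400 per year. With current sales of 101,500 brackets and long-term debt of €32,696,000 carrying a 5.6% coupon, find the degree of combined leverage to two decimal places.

Total contribution margin = 101,500 × €85.93 = €8,721,895.00.
EBIT = €8,721,895.00 − €5,398,400 = €3,323,495.00. Interest = €1,830,976.00.
DOL = €8,721,895.00 ÷ €3,323,495.00 = 2.6243; DFL = €3,323,495.00 ÷ €1,492,519.00 = 2.2268.
Combined leverage = 2.6243 × 2.2268 = 5.8438.

5.84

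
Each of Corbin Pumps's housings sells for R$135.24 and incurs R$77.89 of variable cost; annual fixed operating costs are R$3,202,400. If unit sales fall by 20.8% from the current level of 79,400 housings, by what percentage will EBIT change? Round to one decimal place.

Contribution at this volume is 79,400 × R$57.35 = R$4,553,590.00.
EBIT = R$4,553,590.00 − R$3,202,400 = R$1,351,190.00.
So DOL = total CM / EBIT = R$4,553,590.00 / R$1,351,190.00 = 3.3701.
So EBIT moves 3.3701 × (-20.8%) = -70.1%.

-70.1%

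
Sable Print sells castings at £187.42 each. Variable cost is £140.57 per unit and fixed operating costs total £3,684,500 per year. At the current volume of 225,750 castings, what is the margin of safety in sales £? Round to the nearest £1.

Each unit contributes £187.42 − £140.57 = £46.85. Break-even units = £3,684,500 ÷ £46.85 = 78,644.61; break-even revenue = 78,644.61 × £187.42 = £14,739,572.89.
Current sales = 225,750 × £187.42 = £42,310,065.00.
Margin of safety = £42,310,065.00 − £14,739,572.89 = £27,570,492.

£27,570,492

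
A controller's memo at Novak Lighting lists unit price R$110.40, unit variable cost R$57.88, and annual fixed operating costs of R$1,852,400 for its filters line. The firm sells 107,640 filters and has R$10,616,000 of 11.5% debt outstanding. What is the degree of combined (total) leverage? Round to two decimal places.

At 107,640 units, contribution = 107,640 × R$52.52 = R$5,653,252.80.
Operating income = contribution − fixed costs = R$5,653,252.80 − R$1,852,400 = R$3,800,852.80. Interest = R$1,220,840.00, so EBIT − I = R$2,580,012.80.
DCL = contribution ÷ (EBIT − I) = R$5,653,252.80 ÷ R$2,580,012.80 = 2.1912.

2.19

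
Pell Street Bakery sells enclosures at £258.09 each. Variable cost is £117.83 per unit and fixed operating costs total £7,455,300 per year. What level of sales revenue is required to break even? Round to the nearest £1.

£13,718,369

CM per unit = £258.09 − £117.83 = £140.26; CM ratio = £140.26 / £258.09 = 0.5435.
Break-even sales = FC ÷ CM ratio = £7,455,300 × £258.09 / £140.26 = £13,718,369.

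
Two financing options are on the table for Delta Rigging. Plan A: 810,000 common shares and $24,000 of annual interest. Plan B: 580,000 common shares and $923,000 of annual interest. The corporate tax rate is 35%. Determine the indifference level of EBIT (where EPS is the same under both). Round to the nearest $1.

Set EPS_A = EPS_B: (EBIT − $24,000)(1 − 0.35) ÷ 810,000 = (EBIT − $923,000)(1 − 0.35) ÷ 580,000.
Cancelling (1 − t) and cross-multiplying: 580,000·(EBIT − 24,000) = 810,000·(EBIT − 923,000).
Solving, EBIT = (923,000·810,000 − 24,000·580,000) / (810,000 − 580,000) = 733,710,000,000 / 230,000 = 3,190,043.48.

$3,190,043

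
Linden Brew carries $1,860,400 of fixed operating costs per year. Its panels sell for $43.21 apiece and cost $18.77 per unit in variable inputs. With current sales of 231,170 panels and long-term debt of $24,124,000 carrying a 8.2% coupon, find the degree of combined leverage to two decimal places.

3.12

Total contribution margin = 231,170 × $24.44 = $5,649,794.80.
Subtracting fixed costs: EBIT = $5,649,794.80 − $1,860,400 = $3,789,394.80. Interest = $1,978,168.00.
DOL = $5,649,794.80 ÷ $3,789,394.80 = 1.4909; DFL = $3,789,394.80 ÷ $1,811,226.80 = 2.0922.
DCL = DOL × DFL = 1.4909 × 2.0922 = 3.1193.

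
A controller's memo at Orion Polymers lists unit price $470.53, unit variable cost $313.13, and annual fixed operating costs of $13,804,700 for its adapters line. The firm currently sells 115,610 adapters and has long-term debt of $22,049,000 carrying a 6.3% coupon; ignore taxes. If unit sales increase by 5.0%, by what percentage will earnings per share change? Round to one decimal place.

+30.3%

Total contribution margin = 115,610 × $157.40 = $18,197,014.00.
EBIT = $18,197,014.00 − $13,804,700 = $4,392,314.00.
Interest = $1,389,087.00, so EBIT − I = $3,003,227.00.
DCL = total CM / (EBIT − I) = $18,197,014.00 / $3,003,227.00 = 6.0592.
EPS therefore changes by 6.0592 × (+5.0%) = +30.3%.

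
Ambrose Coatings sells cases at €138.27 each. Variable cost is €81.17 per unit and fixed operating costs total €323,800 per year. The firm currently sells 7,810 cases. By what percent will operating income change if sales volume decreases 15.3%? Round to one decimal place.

-55.9%

Total contribution margin = 7,810 × €57.10 = €445,951.00.
EBIT = €445,951.00 − €323,800 = €122,151.00.
Degree of operating leverage = €445,951.00 / €122,151.00 = 3.6508.
So EBIT moves 3.6508 × (-15.3%) = -55.9%.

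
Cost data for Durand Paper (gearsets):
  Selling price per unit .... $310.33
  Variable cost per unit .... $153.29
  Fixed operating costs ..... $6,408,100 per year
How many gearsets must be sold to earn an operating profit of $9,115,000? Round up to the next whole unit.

98,849 gearsets

Each unit contributes $310.33 − $153.29 = $157.04.
Need Q such that Q × $157.04 − $6,408,100 = $9,115,000, i.e. Q = $15,523,100 / $157.04 = 98,848.06 → 98,849.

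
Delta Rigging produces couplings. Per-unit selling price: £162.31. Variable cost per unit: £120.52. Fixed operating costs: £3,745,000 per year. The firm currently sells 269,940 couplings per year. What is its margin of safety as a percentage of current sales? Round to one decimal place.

Contribution margin per unit = £162.31 − £120.52 = £41.79. Break-even units = £3,745,000 ÷ £41.79 = 89,614.74; break-even revenue = 89,614.74 × £162.31 = £14,545,368.51.
Actual sales revenue = 269,940 × £162.31 = £43,813,961.40.
Margin of safety = (£43,813,961.40 − £14,545,368.51) ÷ £43,813,961.40 = 66.8%.

66.8%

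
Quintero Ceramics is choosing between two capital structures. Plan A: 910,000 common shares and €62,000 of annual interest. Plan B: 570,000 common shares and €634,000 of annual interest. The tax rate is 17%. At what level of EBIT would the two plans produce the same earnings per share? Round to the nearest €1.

Set EPS_A = EPS_B: (EBIT − €62,000)(1 − 0.17) ÷ 910,000 = (EBIT − €634,000)(1 − 0.17) ÷ 570,000.
The (1 − t) factor cancels: (EBIT − 62,000) × 570,000 = (EBIT − 634,000) × 910,000.
Solving, EBIT = (634,000·910,000 − 62,000·570,000) / (910,000 − 570,000) = 541,600,000,000 / 340,000 = 1,592,941.18.

€1,592,941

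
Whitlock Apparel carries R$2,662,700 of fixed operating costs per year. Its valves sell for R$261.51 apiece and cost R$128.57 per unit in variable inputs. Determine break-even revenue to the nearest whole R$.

Contribution margin per unit = R$261.51 − R$128.57 = R$132.94, a CM ratio of R$132.94 ÷ R$261.51 = 0.5084.
Break-even sales = FC ÷ CM ratio = R$2,662,700 × R$261.51 / R$132.94 = R$5,237,872.

R$5,237,872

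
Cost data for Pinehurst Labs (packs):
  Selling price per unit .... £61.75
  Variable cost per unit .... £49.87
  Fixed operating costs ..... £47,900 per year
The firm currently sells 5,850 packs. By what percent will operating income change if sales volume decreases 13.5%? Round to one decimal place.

At 5,850 units, contribution = 5,850 × £11.88 = £69,498.00.
Operating income = contribution − fixed costs = £69,498.00 − £47,900 = £21,598.00.
So DOL = total CM / EBIT = £69,498.00 / £21,598.00 = 3.2178.
So EBIT moves 3.2178 × (-13.5%) = -43.4%.

-43.4%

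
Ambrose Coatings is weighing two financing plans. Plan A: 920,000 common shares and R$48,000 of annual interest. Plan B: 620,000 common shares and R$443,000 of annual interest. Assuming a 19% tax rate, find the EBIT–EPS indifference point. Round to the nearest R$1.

R$1,259,333

Set EPS_A = EPS_B: (EBIT − R$48,000)(1 − 0.19) ÷ 920,000 = (EBIT − R$443,000)(1 − 0.19) ÷ 620,000.
The (1 − t) factor cancels: (EBIT − 48,000) × 620,000 = (EBIT − 443,000) × 920,000.
EBIT × (920,000 − 620,000) = 443,000 × 920,000 − 48,000 × 620,000 = 377,800,000,000, so EBIT = 377,800,000,000 ÷ 300,000 = 1,259,333.33.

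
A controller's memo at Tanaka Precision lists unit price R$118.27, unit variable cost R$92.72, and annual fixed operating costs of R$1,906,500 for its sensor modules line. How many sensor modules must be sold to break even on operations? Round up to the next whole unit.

74,619 sensor modules

Each unit contributes R$118.27 − R$92.72 = R$25.55.
Break-even Q = R$1,906,500 / R$25.55 = 74,618.40 → 74,619 sensor modules.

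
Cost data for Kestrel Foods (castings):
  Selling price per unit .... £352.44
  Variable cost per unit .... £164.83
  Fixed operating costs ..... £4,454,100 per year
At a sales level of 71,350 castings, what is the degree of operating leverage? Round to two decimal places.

1.50

Total contribution margin = 71,350 × £187.61 = £13,385,973.50.
Subtracting fixed costs: EBIT = £13,385,973.50 − £4,454,100 = £8,931,873.50.
So DOL = total CM / EBIT = £13,385,973.50 / £8,931,873.50 = 1.4987.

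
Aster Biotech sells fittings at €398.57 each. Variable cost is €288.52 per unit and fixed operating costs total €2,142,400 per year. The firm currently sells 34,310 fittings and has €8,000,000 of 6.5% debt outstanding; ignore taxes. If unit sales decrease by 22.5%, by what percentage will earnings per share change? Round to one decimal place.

At 34,310 units, contribution = 34,310 × €110.05 = €3,775,815.50.
Subtracting fixed costs: EBIT = €3,775,815.50 − €2,142,400 = €1,633,415.50.
After interest of €520,000.00, pre-tax earnings = €1,113,415.50.
Degree of combined leverage = contribution ÷ (EBIT − I) = €3,775,815.50 ÷ €1,113,415.50 = 3.3912.
EPS therefore changes by 3.3912 × (-22.5%) = -76.3%.

-76.3%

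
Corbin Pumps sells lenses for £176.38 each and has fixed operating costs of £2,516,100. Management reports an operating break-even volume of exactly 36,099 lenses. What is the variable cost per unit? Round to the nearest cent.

£106.68

At break-even, FC = Q × (P − VC), so P − VC = £2,516,100 ÷ 36,099 = £69.7000.
Variable cost per unit = £176.38 − £69.7000 = £106.68.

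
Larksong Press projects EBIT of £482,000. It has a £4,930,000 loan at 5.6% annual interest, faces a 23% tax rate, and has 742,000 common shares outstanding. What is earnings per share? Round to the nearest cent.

£0.21

Pre-tax income = £482,000 − £276,080.00 = £205,920.00.
Net income = £205,920.00 × (1 − 0.23) = £158,558.40.
Per share: £158,558.40 / 742,000 shares = £0.21.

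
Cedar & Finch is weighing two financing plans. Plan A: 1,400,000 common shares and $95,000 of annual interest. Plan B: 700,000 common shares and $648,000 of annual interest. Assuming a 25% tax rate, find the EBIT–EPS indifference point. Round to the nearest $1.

$1,201,000

At indifference, (EBIT − 95,000)(1 − t)/1,400,000 = (EBIT − 648,000)(1 − t)/700,000.
Cancelling (1 − t) and cross-multiplying: 700,000·(EBIT − 95,000) = 1,400,000·(EBIT − 648,000).
EBIT × (1,400,000 − 700,000) = 648,000 × 1,400,000 − 95,000 × 700,000 = 840,700,000,000, so EBIT = 840,700,000,000 ÷ 700,000 = 1,201,000.00.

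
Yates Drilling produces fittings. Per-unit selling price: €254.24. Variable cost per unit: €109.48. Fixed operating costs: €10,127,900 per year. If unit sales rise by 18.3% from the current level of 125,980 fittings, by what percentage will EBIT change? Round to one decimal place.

Contribution at this volume is 125,980 × €144.76 = €18,236,864.80.
EBIT = €18,236,864.80 − €10,127,900 = €8,108,964.80.
Degree of operating leverage = €18,236,864.80 / €8,108,964.80 = 2.2490.
Operating income changes by 2.2490 × +18.3% = +41.2%.

+41.2%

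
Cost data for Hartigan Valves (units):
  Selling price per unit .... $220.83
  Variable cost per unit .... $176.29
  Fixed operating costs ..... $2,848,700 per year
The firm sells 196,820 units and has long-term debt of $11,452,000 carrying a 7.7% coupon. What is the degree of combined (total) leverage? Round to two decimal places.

1.74

Contribution at this volume is 196,820 × $44.54 = $8,766,362.80.
EBIT = $8,766,362.80 − $2,848,700 = $5,917,662.80. Interest = $881,804.00, so EBIT − I = $5,035,858.80.
DCL = contribution ÷ (EBIT − I) = $8,766,362.80 ÷ $5,035,858.80 = 1.7408.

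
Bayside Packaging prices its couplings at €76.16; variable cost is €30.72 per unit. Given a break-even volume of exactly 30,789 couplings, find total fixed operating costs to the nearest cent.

Unit CM = price − variable cost = €76.16 − €30.72 = €45.44.
Fixed costs = break-even units × CM = 30,789 × €45.44 = €1,399,052.16.

€1,399,052.16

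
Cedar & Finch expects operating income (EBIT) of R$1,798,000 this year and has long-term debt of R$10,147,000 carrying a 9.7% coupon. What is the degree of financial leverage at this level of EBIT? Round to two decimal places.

2.21

Interest = R$984,259.00.
DFL = EBIT ÷ (EBIT − I) = R$1,798,000 ÷ (R$1,798,000 − R$984,259.00) = R$1,798,000 ÷ R$813,741.00 = 2.2095.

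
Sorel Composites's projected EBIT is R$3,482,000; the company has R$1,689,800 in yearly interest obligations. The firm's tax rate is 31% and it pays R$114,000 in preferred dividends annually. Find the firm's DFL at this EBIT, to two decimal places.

2.14

Interest = R$1,689,800.00.
Preferred dividends grossed up pre-tax: R$114,000 / (1 − 0.31) = R$165,217.39.
DFL = EBIT ÷ [EBIT − I − D_p/(1−t)] = R$3,482,000 ÷ [R$3,482,000 − R$1,689,800.00 − R$165,217.39] = R$3,482,000 ÷ R$1,626,982.61 = 2.1402.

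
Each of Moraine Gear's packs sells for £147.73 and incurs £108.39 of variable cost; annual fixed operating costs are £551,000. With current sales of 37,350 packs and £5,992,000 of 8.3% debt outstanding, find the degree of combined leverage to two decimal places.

Total contribution margin = 37,350 × £39.34 = £1,469,349.00.
Operating income = contribution − fixed costs = £1,469,349.00 − £551,000 = £918,349.00. Interest = £497,336.00, so EBIT − I = £421,013.00.
DCL = contribution ÷ (EBIT − I) = £1,469,349.00 ÷ £421,013.00 = 3.4900.

3.49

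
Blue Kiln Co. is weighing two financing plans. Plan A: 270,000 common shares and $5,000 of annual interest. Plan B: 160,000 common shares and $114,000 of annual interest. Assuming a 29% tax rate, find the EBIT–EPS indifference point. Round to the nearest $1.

$272,545

Set EPS_A = EPS_B: (EBIT − $5,000)(1 − 0.29) ÷ 270,000 = (EBIT − $114,000)(1 − 0.29) ÷ 160,000.
The (1 − t) factor cancels: (EBIT − 5,000) × 160,000 = (EBIT − 114,000) × 270,000.
Solving, EBIT = (114,000·270,000 − 5,000·160,000) / (270,000 − 160,000) = 29,980,000,000 / 110,000 = 272,545.45.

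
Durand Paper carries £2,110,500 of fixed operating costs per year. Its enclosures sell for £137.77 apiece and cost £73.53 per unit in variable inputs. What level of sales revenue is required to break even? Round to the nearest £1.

£4,526,208

Contribution margin per unit = £137.77 − £73.53 = £64.24, a CM ratio of £64.24 ÷ £137.77 = 0.4663.
Break-even revenue = fixed costs × price ÷ CM = £2,110,500 × £137.77 ÷ £64.24 = £4,526,208.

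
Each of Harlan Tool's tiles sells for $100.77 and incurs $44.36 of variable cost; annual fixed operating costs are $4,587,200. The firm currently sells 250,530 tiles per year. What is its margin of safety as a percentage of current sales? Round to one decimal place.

67.5%

Contribution margin per unit = $100.77 − $44.36 = $56.41. Break-even units = $4,587,200 ÷ $56.41 = 81,318.92; break-even revenue = 81,318.92 × $100.77 = $8,194,507.07.
Actual sales revenue = 250,530 × $100.77 = $25,245,908.10.
Margin of safety = ($25,245,908.10 − $8,194,507.07) ÷ $25,245,908.10 = 67.5%.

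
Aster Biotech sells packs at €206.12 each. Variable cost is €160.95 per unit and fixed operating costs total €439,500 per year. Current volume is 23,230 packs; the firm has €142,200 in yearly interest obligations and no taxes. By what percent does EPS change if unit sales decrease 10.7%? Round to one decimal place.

-24.0%

Total contribution margin = 23,230 × €45.17 = €1,049,299.10.
Subtracting fixed costs: EBIT = €1,049,299.10 − €439,500 = €609,799.10.
Interest = €142,200.00, so EBIT − I = €467,599.10.
Degree of combined leverage = contribution ÷ (EBIT − I) = €1,049,299.10 ÷ €467,599.10 = 2.2440.
%ΔEPS = DCL × %ΔSales = 2.2440 × -10.7% = -24.0%.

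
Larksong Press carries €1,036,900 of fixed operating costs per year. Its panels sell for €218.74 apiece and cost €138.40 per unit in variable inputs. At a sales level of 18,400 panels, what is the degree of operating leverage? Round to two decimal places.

Total contribution margin = 18,400 × €80.34 = €1,478,256.00.
Subtracting fixed costs: EBIT = €1,478,256.00 − €1,036,900 = €441,356.00.
So DOL = total CM / EBIT = €1,478,256.00 / €441,356.00 = 3.3494.

3.35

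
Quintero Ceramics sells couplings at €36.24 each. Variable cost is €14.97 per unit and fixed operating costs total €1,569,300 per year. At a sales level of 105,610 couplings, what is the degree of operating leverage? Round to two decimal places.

Total contribution margin = 105,610 × €21.27 = €2,246,324.70.
Subtracting fixed costs: EBIT = €2,246,324.70 − €1,569,300 = €677,024.70.
So DOL = total CM / EBIT = €2,246,324.70 / €677,024.70 = 3.3179.

3.32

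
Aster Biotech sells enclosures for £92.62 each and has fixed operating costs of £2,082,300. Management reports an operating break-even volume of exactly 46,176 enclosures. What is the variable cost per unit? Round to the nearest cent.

£47.53

At break-even, FC = Q × (P − VC), so P − VC = £2,082,300 ÷ 46,176 = £45.0949.
Variable cost per unit = £92.62 − £45.0949 = £47.53.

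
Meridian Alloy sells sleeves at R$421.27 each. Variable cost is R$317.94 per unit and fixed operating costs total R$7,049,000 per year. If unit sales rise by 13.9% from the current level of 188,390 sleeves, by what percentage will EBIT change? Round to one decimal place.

At 188,390 units, contribution = 188,390 × R$103.33 = R$19,466,338.70.
Subtracting fixed costs: EBIT = R$19,466,338.70 − R$7,049,000 = R$12,417,338.70.
DOL = contribution ÷ EBIT = R$19,466,338.70 ÷ R$12,417,338.70 = 1.5677.
Operating income changes by 1.5677 × +13.9% = +21.8%.

+21.8%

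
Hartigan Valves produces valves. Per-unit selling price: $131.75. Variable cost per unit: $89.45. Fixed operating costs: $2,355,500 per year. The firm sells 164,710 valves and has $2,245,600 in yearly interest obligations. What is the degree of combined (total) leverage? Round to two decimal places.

Total contribution margin = 164,710 × $42.30 = $6,967,233.00.
Operating income = contribution − fixed costs = $6,967,233.00 − $2,355,500 = $4,611,733.00. Interest = $2,245,600.00.
DOL = $6,967,233.00 ÷ $4,611,733.00 = 1.5108; DFL = $4,611,733.00 ÷ $2,366,133.00 = 1.9491.
Combined leverage = 1.5108 × 1.9491 = 2.9447.

2.94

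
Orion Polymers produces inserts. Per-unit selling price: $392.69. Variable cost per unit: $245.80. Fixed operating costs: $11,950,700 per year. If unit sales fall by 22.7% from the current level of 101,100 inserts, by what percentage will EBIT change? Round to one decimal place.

-116.2%

Total contribution margin = 101,100 × $146.89 = $14,850,579.00.
EBIT = $14,850,579.00 − $11,950,700 = $2,899,879.00.
Degree of operating leverage = $14,850,579.00 / $2,899,879.00 = 5.1211.
Operating income changes by 5.1211 × -22.7% = -116.2%.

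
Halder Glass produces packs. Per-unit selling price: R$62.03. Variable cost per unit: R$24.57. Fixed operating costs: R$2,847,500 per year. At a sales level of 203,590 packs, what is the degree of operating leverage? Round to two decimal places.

At 203,590 units, contribution = 203,590 × R$37.46 = R$7,626,481.40.
Subtracting fixed costs: EBIT = R$7,626,481.40 − R$2,847,500 = R$4,778,981.40.
Degree of operating leverage = R$7,626,481.40 / R$4,778,981.40 = 1.5958.

1.60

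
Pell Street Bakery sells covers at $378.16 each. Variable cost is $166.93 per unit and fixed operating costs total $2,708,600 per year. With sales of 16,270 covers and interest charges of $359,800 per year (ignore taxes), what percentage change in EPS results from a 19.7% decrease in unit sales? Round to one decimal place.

-183.8%

Total contribution margin = 16,270 × $211.23 = $3,436,712.10.
EBIT = $3,436,712.10 − $2,708,600 = $728,112.10.
After interest of $359,800.00, pre-tax earnings = $368,312.10.
Degree of combined leverage = contribution ÷ (EBIT − I) = $3,436,712.10 ÷ $368,312.10 = 9.3310.
%ΔEPS = DCL × %ΔSales = 9.3310 × -19.7% = -183.8%.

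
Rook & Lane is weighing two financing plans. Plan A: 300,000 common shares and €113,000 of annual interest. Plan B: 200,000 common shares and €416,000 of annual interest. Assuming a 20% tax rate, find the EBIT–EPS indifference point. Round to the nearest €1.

€1,022,000

At indifference, (EBIT − 113,000)(1 − t)/300,000 = (EBIT − 416,000)(1 − t)/200,000.
Cancelling (1 − t) and cross-multiplying: 200,000·(EBIT − 113,000) = 300,000·(EBIT − 416,000).
EBIT × (300,000 − 200,000) = 416,000 × 300,000 − 113,000 × 200,000 = 102,200,000,000, so EBIT = 102,200,000,000 ÷ 100,000 = 1,022,000.00.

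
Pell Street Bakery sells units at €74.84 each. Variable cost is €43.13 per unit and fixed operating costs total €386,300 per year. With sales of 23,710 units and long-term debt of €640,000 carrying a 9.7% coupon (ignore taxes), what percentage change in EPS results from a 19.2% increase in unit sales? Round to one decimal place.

+47.6%

Contribution at this volume is 23,710 × €31.71 = €751,844.10.
Operating income = contribution − fixed costs = €751,844.10 − €386,300 = €365,544.10.
Interest = €62,080.00, so EBIT − I = €303,464.10.
Degree of combined leverage = contribution ÷ (EBIT − I) = €751,844.10 ÷ €303,464.10 = 2.4775.
%ΔEPS = DCL × %ΔSales = 2.4775 × +19.2% = +47.6%.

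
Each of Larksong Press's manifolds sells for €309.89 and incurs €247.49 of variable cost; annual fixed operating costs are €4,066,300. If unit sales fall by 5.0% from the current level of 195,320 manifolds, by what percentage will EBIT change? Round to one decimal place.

-7.5%

Total contribution margin = 195,320 × €62.40 = €12,187,968.00.
EBIT = €12,187,968.00 − €4,066,300 = €8,121,668.00.
So DOL = total CM / EBIT = €12,187,968.00 / €8,121,668.00 = 1.5007.
Operating income changes by 1.5007 × -5.0% = -7.5%.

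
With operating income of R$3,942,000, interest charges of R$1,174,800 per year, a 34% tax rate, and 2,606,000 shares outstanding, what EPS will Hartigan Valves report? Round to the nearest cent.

R$0.70

Pre-tax income = R$3,942,000 − R$1,174,800.00 = R$2,767,200.00.
After tax at 34%: net income = R$2,767,200.00 × 0.66 = R$1,826,352.00.
EPS = R$1,826,352.00 ÷ 2,606,000 = R$0.70.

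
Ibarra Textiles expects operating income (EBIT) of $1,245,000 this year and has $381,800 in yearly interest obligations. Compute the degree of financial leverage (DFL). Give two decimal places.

Interest = $381,800.00.
DFL = EBIT ÷ (EBIT − I) = $1,245,000 ÷ ($1,245,000 − $381,800.00) = $1,245,000 ÷ $863,200.00 = 1.4423.

1.44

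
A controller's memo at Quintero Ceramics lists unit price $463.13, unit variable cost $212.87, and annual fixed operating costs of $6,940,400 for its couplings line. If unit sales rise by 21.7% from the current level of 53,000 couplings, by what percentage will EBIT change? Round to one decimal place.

+45.5%

At 53,000 units, contribution = 53,000 × $250.26 = $13,263,780.00.
Subtracting fixed costs: EBIT = $13,263,780.00 − $6,940,400 = $6,323,380.00.
So DOL = total CM / EBIT = $13,263,780.00 / $6,323,380.00 = 2.0976.
So EBIT moves 2.0976 × (+21.7%) = +45.5%.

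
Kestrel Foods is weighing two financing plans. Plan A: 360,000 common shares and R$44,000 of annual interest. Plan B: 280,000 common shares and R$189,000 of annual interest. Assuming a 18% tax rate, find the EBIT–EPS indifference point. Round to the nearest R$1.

Set EPS_A = EPS_B: (EBIT − R$44,000)(1 − 0.18) ÷ 360,000 = (EBIT − R$189,000)(1 − 0.18) ÷ 280,000.
The (1 − t) factor cancels: (EBIT − 44,000) × 280,000 = (EBIT − 189,000) × 360,000.
Solving, EBIT = (189,000·360,000 − 44,000·280,000) / (360,000 − 280,000) = 55,720,000,000 / 80,000 = 696,500.00.

R$696,500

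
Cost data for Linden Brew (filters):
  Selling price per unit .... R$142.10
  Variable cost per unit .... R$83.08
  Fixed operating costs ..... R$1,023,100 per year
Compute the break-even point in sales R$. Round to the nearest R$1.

CM per unit = R$142.10 − R$83.08 = R$59.02; CM ratio = R$59.02 / R$142.10 = 0.4153.
Break-even revenue = fixed costs × price ÷ CM = R$1,023,100 × R$142.10 ÷ R$59.02 = R$2,463,275.

R$2,463,275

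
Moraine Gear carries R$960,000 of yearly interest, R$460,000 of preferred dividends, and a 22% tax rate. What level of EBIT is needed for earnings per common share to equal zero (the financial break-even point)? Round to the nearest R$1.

R$1,549,744

Grossing the preferred dividend up to pre-tax terms: R$460,000 / (1 − 0.22) = R$589,743.59.
EPS = 0 when EBIT covers interest plus the pre-tax preferred burden: R$960,000 + R$589,743.59 = R$1,549,743.59.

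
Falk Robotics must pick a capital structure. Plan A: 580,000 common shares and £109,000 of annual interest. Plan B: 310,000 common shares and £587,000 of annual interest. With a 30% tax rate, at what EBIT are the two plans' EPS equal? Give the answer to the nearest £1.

Set EPS_A = EPS_B: (EBIT − £109,000)(1 − 0.30) ÷ 580,000 = (EBIT − £587,000)(1 − 0.30) ÷ 310,000.
Cancelling (1 − t) and cross-multiplying: 310,000·(EBIT − 109,000) = 580,000·(EBIT − 587,000).
EBIT × (580,000 − 310,000) = 587,000 × 580,000 − 109,000 × 310,000 = 306,670,000,000, so EBIT = 306,670,000,000 ÷ 270,000 = 1,135,814.81.

£1,135,815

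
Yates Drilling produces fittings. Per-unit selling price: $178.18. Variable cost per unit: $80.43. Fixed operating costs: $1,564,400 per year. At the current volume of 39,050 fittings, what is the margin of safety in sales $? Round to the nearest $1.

$4,106,320

Each unit contributes $178.18 − $80.43 = $97.75. Break-even units = $1,564,400 ÷ $97.75 = 16,004.09; break-even revenue = 16,004.09 × $178.18 = $2,851,609.13.
Current sales = 39,050 × $178.18 = $6,957,929.00.
Margin of safety = $6,957,929.00 − $2,851,609.13 = $4,106,320.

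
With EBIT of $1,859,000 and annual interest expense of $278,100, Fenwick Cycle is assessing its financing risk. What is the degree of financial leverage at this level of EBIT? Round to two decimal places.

1.18

Annual interest charges come to $278,100.00.
Degree of financial leverage = EBIT / (EBIT − interest) = $1,859,000 / $1,580,900.00 = 1.1759.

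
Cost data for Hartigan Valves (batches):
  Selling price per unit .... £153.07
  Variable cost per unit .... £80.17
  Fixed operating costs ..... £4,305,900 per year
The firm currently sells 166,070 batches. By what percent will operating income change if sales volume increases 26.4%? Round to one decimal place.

+41.0%

Contribution at this volume is 166,070 × £72.90 = £12,106,503.00.
Subtracting fixed costs: EBIT = £12,106,503.00 − £4,305,900 = £7,800,603.00.
DOL = contribution ÷ EBIT = £12,106,503.00 ÷ £7,800,603.00 = 1.5520.
%ΔEBIT = DOL × %ΔSales = 1.5520 × +26.4% = +41.0%.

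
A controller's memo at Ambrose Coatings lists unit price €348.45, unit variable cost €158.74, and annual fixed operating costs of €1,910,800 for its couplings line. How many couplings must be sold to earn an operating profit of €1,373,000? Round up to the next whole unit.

17,310 couplings

Unit CM = price − variable cost = €348.45 − €158.74 = €189.71.
Required volume = (fixed costs + target profit) ÷ CM = (€1,910,800 + €1,373,000) ÷ €189.71 = 17,309.58, so 17,310 couplings.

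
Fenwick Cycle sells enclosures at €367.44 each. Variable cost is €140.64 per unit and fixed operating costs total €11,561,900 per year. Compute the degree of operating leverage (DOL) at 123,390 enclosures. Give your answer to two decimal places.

1.70

Contribution at this volume is 123,390 × €226.80 = €27,984,852.00.
Subtracting fixed costs: EBIT = €27,984,852.00 − €11,561,900 = €16,422,952.00.
DOL = contribution ÷ EBIT = €27,984,852.00 ÷ €16,422,952.00 = 1.7040.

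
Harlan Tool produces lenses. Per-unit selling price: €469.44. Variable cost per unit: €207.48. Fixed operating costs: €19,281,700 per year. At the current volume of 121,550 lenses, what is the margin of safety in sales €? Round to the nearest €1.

Unit CM = price − variable cost = €469.44 − €207.48 = €261.96. Break-even units = €19,281,700 ÷ €261.96 = 73,605.51; break-even revenue = 73,605.51 × €469.44 = €34,553,371.69.
Actual sales revenue = 121,550 × €469.44 = €57,060,432.00.
Margin of safety = €57,060,432.00 − €34,553,371.69 = €22,507,060.

€22,507,060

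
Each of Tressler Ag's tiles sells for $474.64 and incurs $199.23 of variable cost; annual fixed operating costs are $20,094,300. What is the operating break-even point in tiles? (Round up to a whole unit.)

Contribution margin per unit = $474.64 − $199.23 = $275.41.
Units to break even: $20,094,300 ÷ $275.41 = 72,961.40, rounded up to 72,962.

72,962 tiles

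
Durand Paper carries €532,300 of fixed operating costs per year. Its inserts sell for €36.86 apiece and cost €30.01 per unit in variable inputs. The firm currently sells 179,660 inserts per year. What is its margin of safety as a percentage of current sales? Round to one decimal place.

Each unit contributes €36.86 − €30.01 = €6.85. Break-even units = €532,300 ÷ €6.85 = 77,708.03; break-even revenue = 77,708.03 × €36.86 = €2,864,317.96.
Actual sales revenue = 179,660 × €36.86 = €6,622,267.60.
Margin of safety = (€6,622,267.60 − €2,864,317.96) ÷ €6,622,267.60 = 56.7%.

56.7%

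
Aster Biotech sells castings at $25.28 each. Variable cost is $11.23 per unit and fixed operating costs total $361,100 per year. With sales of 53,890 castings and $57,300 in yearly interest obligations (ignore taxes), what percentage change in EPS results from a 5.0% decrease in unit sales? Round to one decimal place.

-11.2%

Contribution at this volume is 53,890 × $14.05 = $757,154.50.
EBIT = $757,154.50 − $361,100 = $396,054.50.
Interest = $57,300.00, so EBIT − I = $338,754.50.
DCL = total CM / (EBIT − I) = $757,154.50 / $338,754.50 = 2.2351.
%ΔEPS = DCL × %ΔSales = 2.2351 × -5.0% = -11.2%.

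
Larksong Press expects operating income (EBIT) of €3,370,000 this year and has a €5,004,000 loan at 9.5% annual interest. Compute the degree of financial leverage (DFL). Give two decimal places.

Annual interest charges come to €475,380.00.
DFL = EBIT ÷ (EBIT − I) = €3,370,000 ÷ (€3,370,000 − €475,380.00) = €3,370,000 ÷ €2,894,620.00 = 1.1642.

1.16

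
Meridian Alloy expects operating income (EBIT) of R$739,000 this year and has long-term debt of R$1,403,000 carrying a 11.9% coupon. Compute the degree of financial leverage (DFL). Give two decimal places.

Interest = R$166,957.00.
Degree of financial leverage = EBIT / (EBIT − interest) = R$739,000 / R$572,043.00 = 1.2919.

1.29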